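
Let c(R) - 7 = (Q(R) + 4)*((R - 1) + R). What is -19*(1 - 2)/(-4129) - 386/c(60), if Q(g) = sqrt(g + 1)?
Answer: 54130171/185961902 - 3281*sqrt(61)/45038 ≈ -0.27789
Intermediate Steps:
Q(g) = sqrt(1 + g)
c(R) = 7 + (-1 + 2*R)*(4 + sqrt(1 + R)) (c(R) = 7 + (sqrt(1 + R) + 4)*((R - 1) + R) = 7 + (4 + sqrt(1 + R))*((-1 + R) + R) = 7 + (4 + sqrt(1 + R))*(-1 + 2*R) = 7 + (-1 + 2*R)*(4 + sqrt(1 + R)))
-19*(1 - 2)/(-4129) - 386/c(60) = -19*(1 - 2)/(-4129) - 386/(3 - sqrt(1 + 60) + 8*60 + 2*60*sqrt(1 + 60)) = -19*(-1)*(-1/4129) - 386/(3 - sqrt(61) + 480 + 2*60*sqrt(61)) = 19*(-1/4129) - 386/(3 - sqrt(61) + 480 + 120*sqrt(61)) = -19/4129 - 386/(483 + 119*sqrt(61))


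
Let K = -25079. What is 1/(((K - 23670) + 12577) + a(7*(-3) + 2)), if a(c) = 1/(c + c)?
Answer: -38/1374537 ≈ -2.7646e-5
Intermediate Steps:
a(c) = 1/(2*c)
1/(((K - 23670) + 12577) + a(7*(-3) + 2)) = 1/(((-25079 - 23670) + 12577) + 1/(2*(7*(-3) + 2))) = 1/((-48749 + 12577) + 1/(2*(-21 + 2))) = 1/(-36172 + (½)/(-19)) = 1/(-36172 + (½)*(-1/19)) = 1/(-36172 - 1/38) = 1/(-1374537/38) = -38/1374537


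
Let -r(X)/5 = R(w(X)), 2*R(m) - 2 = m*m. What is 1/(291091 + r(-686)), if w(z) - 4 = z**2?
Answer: -1/553660608914 ≈ -1.8062e-12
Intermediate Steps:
w(z) = 4 + z**2
R(m) = 1 + m**2/2 (R(m) = 1 + (m*m)/2 = 1 + m**2/2)
r(X) = -5 - 5*(4 + X**2)**2/2 (r(X) = -5*(1 + (4 + X**2)**2/2) = -5 - 5*(4 + X**2)**2/2)
1/(291091 + r(-686)) = 1/(291091 + (-5 - 5*(4 + (-686)**2)**2/2)) = 1/(291091 + (-5 - 5*(4 + 470596)**2/2)) = 1/(291091 + (-5 - 5/2*470600**2)) = 1/(291091 + (-5 - 5/2*221464360000)) = 1/(291091 + (-5 - 553660900000)) = 1/(291091 - 553660900005) = 1/(-553660608914) = -1/553660608914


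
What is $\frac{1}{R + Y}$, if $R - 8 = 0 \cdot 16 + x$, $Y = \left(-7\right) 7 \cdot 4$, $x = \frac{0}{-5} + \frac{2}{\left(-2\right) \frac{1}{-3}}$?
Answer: $- \frac{1}{185} \approx -0.0054054$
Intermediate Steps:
$x = 3$ ($x = 0 \left(- \frac{1}{5}\right) + \frac{2}{\left(-2\right) \left(- \frac{1}{3}\right)} = 0 + \frac{2}{\frac{2}{3}} = 0 + 2 \cdot \frac{3}{2} = 0 + 3 = 3$)
$Y = -196$ ($Y = \left(-49\right) 4 = -196$)
$R = 11$ ($R = 8 + \left(0 \cdot 16 + 3\right) = 8 + \left(0 + 3\right) = 8 + 3 = 11$)
$\frac{1}{R + Y} = \frac{1}{11 - 196} = \frac{1}{-185} = - \frac{1}{185}$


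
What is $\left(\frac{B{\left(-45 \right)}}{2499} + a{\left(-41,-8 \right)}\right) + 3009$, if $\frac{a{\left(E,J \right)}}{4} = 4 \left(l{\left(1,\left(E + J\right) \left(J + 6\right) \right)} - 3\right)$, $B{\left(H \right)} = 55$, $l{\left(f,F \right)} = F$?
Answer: $\frac{11318026}{2499} \approx 4529.0$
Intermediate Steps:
$a{\left(E,J \right)} = -48 + 16 \left(6 + J\right) \left(E + J\right)$ ($a{\left(E,J \right)} = 4 \cdot 4 \left(\left(E + J\right) \left(J + 6\right) - 3\right) = 4 \cdot 4 \left(\left(E + J\right) \left(6 + J\right) - 3\right) = 4 \cdot 4 \left(\left(6 + J\right) \left(E + J\right) - 3\right) = 4 \cdot 4 \left(-3 + \left(6 + J\right) \left(E + J\right)\right) = 4 \left(-12 + 4 \left(6 + J\right) \left(E + J\right)\right) = -48 + 16 \left(6 + J\right) \left(E + J\right)$)
$\left(\frac{B{\left(-45 \right)}}{2499} + a{\left(-41,-8 \right)}\right) + 3009 = \left(\frac{55}{2499} + \left(-48 + 16 \left(-8\right)^{2} + 96 \left(-41\right) + 96 \left(-8\right) + 16 \left(-41\right) \left(-8\right)\right)\right) + 3009 = \left(55 \cdot \frac{1}{2499} - -1520\right) + 3009 = \left(\frac{55}{2499} - -1520\right) + 3009 = \left(\frac{55}{2499} + 1520\right) + 3009 = \frac{3798535}{2499} + 3009 = \frac{11318026}{2499}$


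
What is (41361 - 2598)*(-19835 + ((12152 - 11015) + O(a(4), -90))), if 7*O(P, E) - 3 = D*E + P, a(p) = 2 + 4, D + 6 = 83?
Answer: -5341812741/7 ≈ -7.6312e+8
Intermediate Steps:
D = 77 (D = -6 + 83 = 77)
a(p) = 6
O(P, E) = 3/7 + 11*E + P/7 (O(P, E) = 3/7 + (77*E + P)/7 = 3/7 + (P + 77*E)/7 = 3/7 + (11*E + P/7) = 3/7 + 11*E + P/7)
(41361 - 2598)*(-19835 + ((12152 - 11015) + O(a(4), -90))) = (41361 - 2598)*(-19835 + ((12152 - 11015) + (3/7 + 11*(-90) + (⅐)*6))) = 38763*(-19835 + (1137 + (3/7 - 990 + 6/7))) = 38763*(-19835 + (1137 - 6921/7)) = 38763*(-19835 + 1038/7) = 38763*(-137807/7) = -5341812741/7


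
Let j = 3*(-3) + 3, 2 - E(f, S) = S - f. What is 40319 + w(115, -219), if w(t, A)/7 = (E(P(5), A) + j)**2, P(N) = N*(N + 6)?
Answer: 550619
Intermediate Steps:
P(N) = N*(6 + N)
E(f, S) = 2 + f - S (E(f, S) = 2 - (S - f) = 2 + (f - S) = 2 + f - S)
j = -6 (j = -9 + 3 = -6)
w(t, A) = 7*(51 - A)**2 (w(t, A) = 7*((2 + 5*(6 + 5) - A) - 6)**2 = 7*((2 + 5*11 - A) - 6)**2 = 7*((2 + 55 - A) - 6)**2 = 7*((57 - A) - 6)**2 = 7*(51 - A)**2)
40319 + w(115, -219) = 40319 + 7*(-51 - 219)**2 = 40319 + 7*(-270)**2 = 40319 + 7*72900 = 40319 + 510300 = 550619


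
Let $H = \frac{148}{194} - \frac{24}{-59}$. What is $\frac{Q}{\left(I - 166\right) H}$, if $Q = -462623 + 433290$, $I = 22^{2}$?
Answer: $- \frac{167872759}{2128692} \approx -78.862$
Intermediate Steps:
$H = \frac{6694}{5723}$ ($H = 148 \cdot \frac{1}{194} - - \frac{24}{59} = \frac{74}{97} + \frac{24}{59} = \frac{6694}{5723} \approx 1.1697$)
$I = 484$
$Q = -29333$
$\frac{Q}{\left(I - 166\right) H} = - \frac{29333}{\left(484 - 166\right) \frac{6694}{5723}} = - \frac{29333}{318 \cdot \frac{6694}{5723}} = - \frac{29333}{\frac{2128692}{5723}} = \left(-29333\right) \frac{5723}{2128692} = - \frac{167872759}{2128692}$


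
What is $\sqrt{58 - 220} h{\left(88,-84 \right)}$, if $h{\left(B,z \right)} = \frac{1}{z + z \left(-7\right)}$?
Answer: $\frac{i \sqrt{2}}{56} \approx 0.025254 i$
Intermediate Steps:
$h{\left(B,z \right)} = - \frac{1}{6 z}$ ($h{\left(B,z \right)} = \frac{1}{z - 7 z} = \frac{1}{\left(-6\right) z} = - \frac{1}{6 z}$)
$\sqrt{58 - 220} h{\left(88,-84 \right)} = \sqrt{58 - 220} \left(- \frac{1}{6 \left(-84\right)}\right) = \sqrt{-162} \left(\left(- \frac{1}{6}\right) \left(- \frac{1}{84}\right)\right) = 9 i \sqrt{2} \cdot \frac{1}{504} = \frac{i \sqrt{2}}{56}$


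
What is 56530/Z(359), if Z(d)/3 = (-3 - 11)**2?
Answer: 28265/294 ≈ 96.139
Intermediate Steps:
Z(d) = 588 (Z(d) = 3*(-3 - 11)**2 = 3*(-14)**2 = 3*196 = 588)
56530/Z(359) = 56530/588 = 56530*(1/588) = 28265/294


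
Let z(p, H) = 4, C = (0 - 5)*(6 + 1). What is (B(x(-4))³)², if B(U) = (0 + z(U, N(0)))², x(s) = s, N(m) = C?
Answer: 16777216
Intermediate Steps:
C = -35 (C = -5*7 = -35)
N(m) = -35
B(U) = 16 (B(U) = (0 + 4)² = 4² = 16)
(B(x(-4))³)² = (16³)² = 4096² = 16777216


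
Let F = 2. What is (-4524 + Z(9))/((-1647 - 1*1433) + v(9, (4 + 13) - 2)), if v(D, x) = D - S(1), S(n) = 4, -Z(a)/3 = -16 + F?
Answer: 1494/1025 ≈ 1.4576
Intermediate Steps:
Z(a) = 42 (Z(a) = -3*(-16 + 2) = -3*(-14) = 42)
v(D, x) = -4 + D (v(D, x) = D - 1*4 = D - 4 = -4 + D)
(-4524 + Z(9))/((-1647 - 1*1433) + v(9, (4 + 13) - 2)) = (-4524 + 42)/((-1647 - 1*1433) + (-4 + 9)) = -4482/((-1647 - 1433) + 5) = -4482/(-3080 + 5) = -4482/(-3075) = -4482*(-1/3075) = 1494/1025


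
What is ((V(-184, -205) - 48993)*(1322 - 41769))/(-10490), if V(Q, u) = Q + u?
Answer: -998676877/5245 ≈ -1.9041e+5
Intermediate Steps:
((V(-184, -205) - 48993)*(1322 - 41769))/(-10490) = (((-184 - 205) - 48993)*(1322 - 41769))/(-10490) = ((-389 - 48993)*(-40447))*(-1/10490) = -49382*(-40447)*(-1/10490) = 1997353754*(-1/10490) = -998676877/5245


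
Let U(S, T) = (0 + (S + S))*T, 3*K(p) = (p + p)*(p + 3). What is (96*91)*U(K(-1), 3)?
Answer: -69888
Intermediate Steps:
K(p) = 2*p*(3 + p)/3 (K(p) = ((p + p)*(p + 3))/3 = ((2*p)*(3 + p))/3 = (2*p*(3 + p))/3 = 2*p*(3 + p)/3)
U(S, T) = 2*S*T (U(S, T) = (0 + 2*S)*T = (2*S)*T = 2*S*T)
(96*91)*U(K(-1), 3) = (96*91)*(2*((⅔)*(-1)*(3 - 1))*3) = 8736*(2*((⅔)*(-1)*2)*3) = 8736*(2*(-4/3)*3) = 8736*(-8) = -69888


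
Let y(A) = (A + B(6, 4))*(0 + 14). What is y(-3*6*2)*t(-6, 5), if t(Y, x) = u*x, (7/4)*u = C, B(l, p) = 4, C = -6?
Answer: 7680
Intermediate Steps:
u = -24/7 (u = (4/7)*(-6) = -24/7 ≈ -3.4286)
y(A) = 56 + 14*A (y(A) = (A + 4)*(0 + 14) = (4 + A)*14 = 56 + 14*A)
t(Y, x) = -24*x/7
y(-3*6*2)*t(-6, 5) = (56 + 14*(-3*6*2))*(-24/7*5) = (56 + 14*(-18*2))*(-120/7) = (56 + 14*(-36))*(-120/7) = (56 - 504)*(-120/7) = -448*(-120/7) = 7680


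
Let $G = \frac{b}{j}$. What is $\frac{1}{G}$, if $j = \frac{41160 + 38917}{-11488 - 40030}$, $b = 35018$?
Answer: $- \frac{80077}{1804057324} \approx -4.4387 \cdot 10^{-5}$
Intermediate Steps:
$j = - \frac{80077}{51518}$ ($j = \frac{80077}{-51518} = 80077 \left(- \frac{1}{51518}\right) = - \frac{80077}{51518} \approx -1.5543$)
$G = - \frac{1804057324}{80077}$ ($G = \frac{35018}{- \frac{80077}{51518}} = 35018 \left(- \frac{51518}{80077}\right) = - \frac{1804057324}{80077} \approx -22529.0$)
$\frac{1}{G} = \frac{1}{- \frac{1804057324}{80077}} = - \frac{80077}{1804057324}$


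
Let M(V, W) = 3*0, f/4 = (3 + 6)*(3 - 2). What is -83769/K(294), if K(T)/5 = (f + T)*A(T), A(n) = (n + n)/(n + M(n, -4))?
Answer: -27923/1100 ≈ -25.385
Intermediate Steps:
f = 36 (f = 4*((3 + 6)*(3 - 2)) = 4*(9*1) = 4*9 = 36)
M(V, W) = 0
A(n) = 2 (A(n) = (n + n)/(n + 0) = (2*n)/n = 2)
K(T) = 360 + 10*T (K(T) = 5*((36 + T)*2) = 5*(72 + 2*T) = 360 + 10*T)
-83769/K(294) = -83769/(360 + 10*294) = -83769/(360 + 2940) = -83769/3300 = -83769*1/3300 = -27923/1100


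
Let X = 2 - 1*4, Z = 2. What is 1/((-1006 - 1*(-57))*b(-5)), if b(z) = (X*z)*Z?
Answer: -1/18980 ≈ -5.2687e-5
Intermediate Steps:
X = -2 (X = 2 - 4 = -2)
b(z) = -4*z (b(z) = -2*z*2 = -4*z)
1/((-1006 - 1*(-57))*b(-5)) = 1/((-1006 - 1*(-57))*(-4*(-5))) = 1/((-1006 + 57)*20) = 1/(-949*20) = 1/(-18980) = -1/18980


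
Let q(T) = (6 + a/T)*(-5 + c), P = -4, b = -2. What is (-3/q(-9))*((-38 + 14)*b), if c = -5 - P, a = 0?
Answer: 4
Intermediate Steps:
c = -1 (c = -5 - 1*(-4) = -5 + 4 = -1)
q(T) = -36 (q(T) = (6 + 0/T)*(-5 - 1) = (6 + 0)*(-6) = 6*(-6) = -36)
(-3/q(-9))*((-38 + 14)*b) = (-3/(-36))*((-38 + 14)*(-2)) = (-3*(-1/36))*(-24*(-2)) = (1/12)*48 = 4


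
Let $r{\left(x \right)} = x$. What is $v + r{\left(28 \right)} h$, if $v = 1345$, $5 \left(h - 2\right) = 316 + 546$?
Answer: $\frac{31141}{5} \approx 6228.2$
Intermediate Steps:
$h = \frac{872}{5}$ ($h = 2 + \frac{316 + 546}{5} = 2 + \frac{1}{5} \cdot 862 = 2 + \frac{862}{5} = \frac{872}{5} \approx 174.4$)
$v + r{\left(28 \right)} h = 1345 + 28 \cdot \frac{872}{5} = 1345 + \frac{24416}{5} = \frac{31141}{5}$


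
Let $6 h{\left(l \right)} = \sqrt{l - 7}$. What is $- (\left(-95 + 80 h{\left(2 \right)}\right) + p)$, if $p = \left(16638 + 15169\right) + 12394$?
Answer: $-44106 - \frac{40 i \sqrt{5}}{3} \approx -44106.0 - 29.814 i$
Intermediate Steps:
$h{\left(l \right)} = \frac{\sqrt{-7 + l}}{6}$ ($h{\left(l \right)} = \frac{\sqrt{l - 7}}{6} = \frac{\sqrt{-7 + l}}{6}$)
$p = 44201$ ($p = 31807 + 12394 = 44201$)
$- (\left(-95 + 80 h{\left(2 \right)}\right) + p) = - (\left(-95 + 80 \frac{\sqrt{-7 + 2}}{6}\right) + 44201) = - (\left(-95 + 80 \frac{\sqrt{-5}}{6}\right) + 44201) = - (\left(-95 + 80 \frac{i \sqrt{5}}{6}\right) + 44201) = - (\left(-95 + \frac{40 i \sqrt{5}}{3}\right) + 44201) = - (44106 + \frac{40 i \sqrt{5}}{3}) = -44106 - \frac{40 i \sqrt{5}}{3}$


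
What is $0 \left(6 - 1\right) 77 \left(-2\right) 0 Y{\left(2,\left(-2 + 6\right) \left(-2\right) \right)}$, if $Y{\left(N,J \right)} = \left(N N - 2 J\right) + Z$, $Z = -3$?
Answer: $0$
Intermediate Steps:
$Y{\left(N,J \right)} = -3 + N^{2} - 2 J$ ($Y{\left(N,J \right)} = \left(N N - 2 J\right) - 3 = \left(N^{2} - 2 J\right) - 3 = -3 + N^{2} - 2 J$)
$0 \left(6 - 1\right) 77 \left(-2\right) 0 Y{\left(2,\left(-2 + 6\right) \left(-2\right) \right)} = 0 \left(6 - 1\right) 77 \left(-2\right) 0 \left(-3 + 2^{2} - 2 \left(-2 + 6\right) \left(-2\right)\right) = 0 \cdot 5 \cdot 77 \cdot 0 \left(-3 + 4 - 2 \cdot 4 \left(-2\right)\right) = 0 \cdot 77 \cdot 0 \left(-3 + 4 - -16\right) = 0 \cdot 0 \left(-3 + 4 + 16\right) = 0 \cdot 0 \cdot 17 = 0 \cdot 0 = 0$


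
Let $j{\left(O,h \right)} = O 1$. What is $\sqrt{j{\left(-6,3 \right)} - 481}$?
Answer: $i \sqrt{487} \approx 22.068 i$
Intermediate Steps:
$j{\left(O,h \right)} = O$
$\sqrt{j{\left(-6,3 \right)} - 481} = \sqrt{-6 - 481} = \sqrt{-487} = i \sqrt{487}$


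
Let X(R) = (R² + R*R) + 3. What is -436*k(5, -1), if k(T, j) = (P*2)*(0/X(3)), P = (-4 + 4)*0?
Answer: 0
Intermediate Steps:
X(R) = 3 + 2*R² (X(R) = (R² + R²) + 3 = 2*R² + 3 = 3 + 2*R²)
P = 0 (P = 0*0 = 0)
k(T, j) = 0 (k(T, j) = (0*2)*(0/(3 + 2*3²)) = 0*(0/(3 + 2*9)) = 0*(0/(3 + 18)) = 0*(0/21) = 0*(0*(1/21)) = 0*0 = 0)
-436*k(5, -1) = -436*0 = 0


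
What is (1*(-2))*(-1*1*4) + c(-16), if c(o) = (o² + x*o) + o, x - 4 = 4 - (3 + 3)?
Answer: 216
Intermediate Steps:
x = 2 (x = 4 + (4 - (3 + 3)) = 4 + (4 - 1*6) = 4 + (4 - 6) = 4 - 2 = 2)
c(o) = o² + 3*o (c(o) = (o² + 2*o) + o = o² + 3*o)
(1*(-2))*(-1*1*4) + c(-16) = (1*(-2))*(-1*1*4) - 16*(3 - 16) = -(-2)*4 - 16*(-13) = -2*(-4) + 208 = 8 + 208 = 216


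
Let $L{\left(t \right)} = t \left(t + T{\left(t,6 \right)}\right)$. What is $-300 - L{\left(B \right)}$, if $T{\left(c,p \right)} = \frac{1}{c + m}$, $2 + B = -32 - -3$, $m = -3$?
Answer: $- \frac{42905}{34} \approx -1261.9$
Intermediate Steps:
$B = -31$ ($B = -2 - 29 = -31$)
$T{\left(c,p \right)} = \frac{1}{-3 + c}$ ($T{\left(c,p \right)} = \frac{1}{c - 3} = \frac{1}{-3 + c}$)
$L{\left(t \right)} = t \left(t + \frac{1}{-3 + t}\right)$
$-300 - L{\left(B \right)} = -300 - - \frac{31 \left(1 - 31 \left(-3 - 31\right)\right)}{-3 - 31} = -300 - - \frac{31 \left(1 - -1054\right)}{-34} = -300 - \left(-31\right) \left(- \frac{1}{34}\right) \left(1 + 1054\right) = -300 - \left(-31\right) \left(- \frac{1}{34}\right) 1055 = -300 - \frac{32705}{34} = - \frac{42905}{34}$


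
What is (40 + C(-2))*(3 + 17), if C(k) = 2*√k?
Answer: 800 + 40*I*√2 ≈ 800.0 + 56.569*I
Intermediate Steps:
(40 + C(-2))*(3 + 17) = (40 + 2*√(-2))*(3 + 17) = (40 + 2*(I*√2))*20 = (40 + 2*I*√2)*20 = 800 + 40*I*√2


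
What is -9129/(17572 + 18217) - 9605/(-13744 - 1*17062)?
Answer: 62525371/1102515934 ≈ 0.056712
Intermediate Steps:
-9129/(17572 + 18217) - 9605/(-13744 - 1*17062) = -9129/35789 - 9605/(-13744 - 17062) = -9129*1/35789 - 9605/(-30806) = -9129/35789 - 9605*(-1/30806) = -9129/35789 + 9605/30806 = 62525371/1102515934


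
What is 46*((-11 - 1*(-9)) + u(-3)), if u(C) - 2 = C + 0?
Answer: -138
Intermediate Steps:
u(C) = 2 + C (u(C) = 2 + (C + 0) = 2 + C)
46*((-11 - 1*(-9)) + u(-3)) = 46*((-11 - 1*(-9)) + (2 - 3)) = 46*((-11 + 9) - 1) = 46*(-2 - 1) = 46*(-3) = -138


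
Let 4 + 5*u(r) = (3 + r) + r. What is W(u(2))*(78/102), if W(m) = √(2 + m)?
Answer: 13*√65/85 ≈ 1.2331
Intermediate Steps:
u(r) = -⅕ + 2*r/5 (u(r) = -⅘ + ((3 + r) + r)/5 = -⅘ + (3 + 2*r)/5 = -⅘ + (⅗ + 2*r/5) = -⅕ + 2*r/5)
W(u(2))*(78/102) = √(2 + (-⅕ + (⅖)*2))*(78/102) = √(2 + (-⅕ + ⅘))*(78*(1/102)) = √(2 + ⅗)*(13/17) = √(13/5)*(13/17) = (√65/5)*(13/17) = 13*√65/85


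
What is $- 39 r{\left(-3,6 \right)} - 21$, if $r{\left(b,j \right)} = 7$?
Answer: $-294$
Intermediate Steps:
$- 39 r{\left(-3,6 \right)} - 21 = \left(-39\right) 7 - 21 = -273 - 21 = -294$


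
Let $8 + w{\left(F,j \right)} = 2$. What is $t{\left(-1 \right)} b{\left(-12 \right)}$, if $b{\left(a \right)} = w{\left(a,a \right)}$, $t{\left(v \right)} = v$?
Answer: $6$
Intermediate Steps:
$w{\left(F,j \right)} = -6$ ($w{\left(F,j \right)} = -8 + 2 = -6$)
$b{\left(a \right)} = -6$
$t{\left(-1 \right)} b{\left(-12 \right)} = \left(-1\right) \left(-6\right) = 6$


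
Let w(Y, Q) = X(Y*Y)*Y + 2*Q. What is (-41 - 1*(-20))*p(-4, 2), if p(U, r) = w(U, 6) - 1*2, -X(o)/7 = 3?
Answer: -1974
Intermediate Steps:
X(o) = -21 (X(o) = -7*3 = -21)
w(Y, Q) = -21*Y + 2*Q
p(U, r) = 10 - 21*U (p(U, r) = (-21*U + 2*6) - 1*2 = (-21*U + 12) - 2 = (12 - 21*U) - 2 = 10 - 21*U)
(-41 - 1*(-20))*p(-4, 2) = (-41 - 1*(-20))*(10 - 21*(-4)) = (-41 + 20)*(10 + 84) = -21*94 = -1974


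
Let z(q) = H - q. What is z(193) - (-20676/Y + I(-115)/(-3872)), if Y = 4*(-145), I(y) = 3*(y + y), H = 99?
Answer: -36444889/280720 ≈ -129.83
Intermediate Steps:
I(y) = 6*y (I(y) = 3*(2*y) = 6*y)
Y = -580
z(q) = 99 - q
z(193) - (-20676/Y + I(-115)/(-3872)) = (99 - 1*193) - (-20676/(-580) + (6*(-115))/(-3872)) = (99 - 193) - (-20676*(-1/580) - 690*(-1/3872)) = -94 - (5169/145 + 345/1936) = -94 - 1*10057209/280720 = -94 - 10057209/280720 = -36444889/280720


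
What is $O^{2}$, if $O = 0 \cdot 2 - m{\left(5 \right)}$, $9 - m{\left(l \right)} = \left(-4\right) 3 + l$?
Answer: $256$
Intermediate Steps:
$m{\left(l \right)} = 21 - l$ ($m{\left(l \right)} = 9 - \left(\left(-4\right) 3 + l\right) = 9 - \left(-12 + l\right) = 21 - l$)
$O = -16$ ($O = 0 \cdot 2 - \left(21 - 5\right) = 0 - \left(21 - 5\right) = 0 - 16 = -16$)
$O^{2} = \left(-16\right)^{2} = 256$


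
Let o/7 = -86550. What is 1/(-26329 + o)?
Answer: -1/632179 ≈ -1.5818e-6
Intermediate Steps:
o = -605850 (o = 7*(-86550) = -605850)
1/(-26329 + o) = 1/(-26329 - 605850) = 1/(-632179) = -1/632179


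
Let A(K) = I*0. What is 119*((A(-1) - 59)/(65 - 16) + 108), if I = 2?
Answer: 88961/7 ≈ 12709.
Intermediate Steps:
A(K) = 0 (A(K) = 2*0 = 0)
119*((A(-1) - 59)/(65 - 16) + 108) = 119*((0 - 59)/(65 - 16) + 108) = 119*(-59/49 + 108) = 119*(5233/49) = 88961/7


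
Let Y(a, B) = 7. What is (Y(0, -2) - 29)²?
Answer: 484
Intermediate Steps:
(Y(0, -2) - 29)² = (7 - 29)² = (-22)² = 484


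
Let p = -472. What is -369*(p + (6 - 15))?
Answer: 177489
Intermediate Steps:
-369*(p + (6 - 15)) = -369*(-472 + (6 - 15)) = -369*(-472 - 9) = -369*(-481) = 177489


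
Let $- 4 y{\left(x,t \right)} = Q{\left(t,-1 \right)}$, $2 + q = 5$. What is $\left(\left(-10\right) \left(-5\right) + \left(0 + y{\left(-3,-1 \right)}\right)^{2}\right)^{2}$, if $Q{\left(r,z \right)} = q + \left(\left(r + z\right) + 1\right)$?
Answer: $\frac{40401}{16} \approx 2525.1$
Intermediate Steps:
$q = 3$ ($q = -2 + 5 = 3$)
$Q{\left(r,z \right)} = 4 + r + z$ ($Q{\left(r,z \right)} = 3 + \left(\left(r + z\right) + 1\right) = 3 + \left(1 + r + z\right) = 4 + r + z$)
$y{\left(x,t \right)} = - \frac{3}{4} - \frac{t}{4}$ ($y{\left(x,t \right)} = - \frac{4 + t - 1}{4} = - \frac{3 + t}{4} = - \frac{3}{4} - \frac{t}{4}$)
$\left(\left(-10\right) \left(-5\right) + \left(0 + y{\left(-3,-1 \right)}\right)^{2}\right)^{2} = \left(\left(-10\right) \left(-5\right) + \left(0 - \frac{1}{2}\right)^{2}\right)^{2} = \left(50 + \left(0 + \left(- \frac{3}{4} + \frac{1}{4}\right)\right)^{2}\right)^{2} = \left(50 + \left(0 - \frac{1}{2}\right)^{2}\right)^{2} = \left(50 + \left(- \frac{1}{2}\right)^{2}\right)^{2} = \left(50 + \frac{1}{4}\right)^{2} = \left(\frac{201}{4}\right)^{2} = \frac{40401}{16}$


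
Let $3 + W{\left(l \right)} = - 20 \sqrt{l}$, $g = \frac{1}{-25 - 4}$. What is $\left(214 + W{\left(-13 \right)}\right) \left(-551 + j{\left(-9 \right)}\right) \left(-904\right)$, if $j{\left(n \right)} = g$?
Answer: $\frac{3048089120}{29} - \frac{288918400 i \sqrt{13}}{29} \approx 1.0511 \cdot 10^{8} - 3.5921 \cdot 10^{7} i$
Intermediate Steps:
$g = - \frac{1}{29}$ ($g = \frac{1}{-29} = - \frac{1}{29} \approx -0.034483$)
$W{\left(l \right)} = -3 - 20 \sqrt{l}$
$j{\left(n \right)} = - \frac{1}{29}$
$\left(214 + W{\left(-13 \right)}\right) \left(-551 + j{\left(-9 \right)}\right) \left(-904\right) = \left(214 - \left(3 + 20 \sqrt{-13}\right)\right) \left(-551 - \frac{1}{29}\right) \left(-904\right) = \left(214 - \left(3 + 20 i \sqrt{13}\right)\right) \left(- \frac{15980}{29}\right) \left(-904\right) = \left(211 - 20 i \sqrt{13}\right) \left(- \frac{15980}{29}\right) \left(-904\right) = \left(- \frac{3371780}{29} + \frac{319600 i \sqrt{13}}{29}\right) \left(-904\right) = \frac{3048089120}{29} - \frac{288918400 i \sqrt{13}}{29}$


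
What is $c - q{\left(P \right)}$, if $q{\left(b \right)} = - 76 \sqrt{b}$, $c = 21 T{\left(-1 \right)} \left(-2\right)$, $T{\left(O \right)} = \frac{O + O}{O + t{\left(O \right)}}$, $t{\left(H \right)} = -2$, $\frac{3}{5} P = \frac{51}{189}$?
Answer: $-28 + \frac{76 \sqrt{1785}}{63} \approx 22.967$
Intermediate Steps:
$P = \frac{85}{189}$ ($P = \frac{5 \cdot \frac{51}{189}}{3} = \frac{5 \cdot 51 \cdot \frac{1}{189}}{3} = \frac{5}{3} \cdot \frac{17}{63} = \frac{85}{189} \approx 0.44974$)
$T{\left(O \right)} = \frac{2 O}{-2 + O}$ ($T{\left(O \right)} = \frac{O + O}{O - 2} = \frac{2 O}{-2 + O}$)
$c = -28$ ($c = 21 \cdot 2 \left(-1\right) \frac{1}{-2 - 1} \left(-2\right) = 21 \cdot 2 \left(-1\right) \frac{1}{-3} \left(-2\right) = 21 \cdot 2 \left(-1\right) \left(- \frac{1}{3}\right) \left(-2\right) = 21 \cdot \frac{2}{3} \left(-2\right) = 14 \left(-2\right) = -28$)
$c - q{\left(P \right)} = -28 - - 76 \sqrt{\frac{85}{189}} = -28 - - 76 \frac{\sqrt{1785}}{63} = -28 - - \frac{76 \sqrt{1785}}{63} = -28 + \frac{76 \sqrt{1785}}{63}$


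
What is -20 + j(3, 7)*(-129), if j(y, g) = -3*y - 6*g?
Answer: 6559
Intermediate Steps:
j(y, g) = -6*g - 3*y
-20 + j(3, 7)*(-129) = -20 + (-6*7 - 3*3)*(-129) = -20 + (-42 - 9)*(-129) = -20 - 51*(-129) = -20 + 6579 = 6559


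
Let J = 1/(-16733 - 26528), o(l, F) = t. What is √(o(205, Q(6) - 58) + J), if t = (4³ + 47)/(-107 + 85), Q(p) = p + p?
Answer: I*√4570258421806/951742 ≈ 2.2462*I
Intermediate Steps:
Q(p) = 2*p
t = -111/22 (t = (64 + 47)/(-22) = 111*(-1/22) = -111/22 ≈ -5.0455)
o(l, F) = -111/22
J = -1/43261 (J = 1/(-43261) = -1/43261 ≈ -2.3116e-5)
√(o(205, Q(6) - 58) + J) = √(-111/22 - 1/43261) = √(-4801993/951742) = I*√4570258421806/951742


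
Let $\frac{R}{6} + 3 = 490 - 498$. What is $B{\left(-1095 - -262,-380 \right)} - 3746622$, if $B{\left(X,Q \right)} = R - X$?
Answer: $-3745855$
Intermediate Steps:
$R = -66$ ($R = -18 + 6 \left(490 - 498\right) = -18 + 6 \left(-8\right) = -18 - 48 = -66$)
$B{\left(X,Q \right)} = -66 - X$
$B{\left(-1095 - -262,-380 \right)} - 3746622 = \left(-66 - \left(-1095 - -262\right)\right) - 3746622 = \left(-66 - \left(-1095 + 262\right)\right) - 3746622 = \left(-66 - -833\right) - 3746622 = \left(-66 + 833\right) - 3746622 = 767 - 3746622 = -3745855$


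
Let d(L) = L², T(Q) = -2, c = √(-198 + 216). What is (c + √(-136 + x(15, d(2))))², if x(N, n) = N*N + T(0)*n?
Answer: 99 + 54*√2 ≈ 175.37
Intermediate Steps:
c = 3*√2 (c = √18 = 3*√2 ≈ 4.2426)
x(N, n) = N² - 2*n (x(N, n) = N*N - 2*n = N² - 2*n)
(c + √(-136 + x(15, d(2))))² = (3*√2 + √(-136 + (15² - 2*2²)))² = (3*√2 + √(-136 + (225 - 2*4)))² = (3*√2 + √(-136 + (225 - 8)))² = (3*√2 + √(-136 + 217))² = (3*√2 + √81)² = (3*√2 + 9)² = (9 + 3*√2)²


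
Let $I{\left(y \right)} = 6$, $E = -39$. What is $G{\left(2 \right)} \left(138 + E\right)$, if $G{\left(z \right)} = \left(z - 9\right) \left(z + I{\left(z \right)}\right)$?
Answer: $-5544$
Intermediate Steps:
$G{\left(z \right)} = \left(-9 + z\right) \left(6 + z\right)$ ($G{\left(z \right)} = \left(z - 9\right) \left(z + 6\right) = \left(-9 + z\right) \left(6 + z\right)$)
$G{\left(2 \right)} \left(138 + E\right) = \left(-54 + 2^{2} - 6\right) \left(138 - 39\right) = \left(-54 + 4 - 6\right) 99 = \left(-56\right) 99 = -5544$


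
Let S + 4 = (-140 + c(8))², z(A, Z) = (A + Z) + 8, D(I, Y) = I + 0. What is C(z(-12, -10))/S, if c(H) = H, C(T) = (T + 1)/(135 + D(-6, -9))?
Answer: -1/172860 ≈ -5.7850e-6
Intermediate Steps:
D(I, Y) = I
z(A, Z) = 8 + A + Z
C(T) = 1/129 + T/129 (C(T) = (T + 1)/(135 - 6) = (1 + T)/129 = (1 + T)*(1/129) = 1/129 + T/129)
S = 17420 (S = -4 + (-140 + 8)² = -4 + (-132)² = -4 + 17424 = 17420)
C(z(-12, -10))/S = (1/129 + (8 - 12 - 10)/129)/17420 = (1/129 + (1/129)*(-14))*(1/17420) = (1/129 - 14/129)*(1/17420) = -13/129*1/17420 = -1/172860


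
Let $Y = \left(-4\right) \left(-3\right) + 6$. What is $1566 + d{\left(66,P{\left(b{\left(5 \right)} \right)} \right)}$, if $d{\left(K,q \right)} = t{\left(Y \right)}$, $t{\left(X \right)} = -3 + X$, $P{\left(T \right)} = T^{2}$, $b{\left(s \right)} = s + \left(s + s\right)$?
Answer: $1581$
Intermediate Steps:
$Y = 18$ ($Y = 12 + 6 = 18$)
$b{\left(s \right)} = 3 s$ ($b{\left(s \right)} = s + 2 s = 3 s$)
$d{\left(K,q \right)} = 15$ ($d{\left(K,q \right)} = -3 + 18 = 15$)
$1566 + d{\left(66,P{\left(b{\left(5 \right)} \right)} \right)} = 1566 + 15 = 1581$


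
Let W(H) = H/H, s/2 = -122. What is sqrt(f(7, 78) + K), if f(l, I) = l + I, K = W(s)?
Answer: sqrt(86) ≈ 9.2736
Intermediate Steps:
s = -244 (s = 2*(-122) = -244)
W(H) = 1
K = 1
f(l, I) = I + l
sqrt(f(7, 78) + K) = sqrt((78 + 7) + 1) = sqrt(85 + 1) = sqrt(86)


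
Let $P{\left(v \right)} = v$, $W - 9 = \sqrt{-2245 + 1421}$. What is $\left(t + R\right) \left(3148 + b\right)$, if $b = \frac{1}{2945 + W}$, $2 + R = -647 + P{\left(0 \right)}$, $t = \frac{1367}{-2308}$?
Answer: $\frac{1499259 \left(- 6296 \sqrt{206} + 9299193 i\right)}{4616 \left(\sqrt{206} - 1477 i\right)} \approx -2.0449 \cdot 10^{6} + 0.0021362 i$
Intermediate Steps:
$W = 9 + 2 i \sqrt{206}$ ($W = 9 + \sqrt{-2245 + 1421} = 9 + \sqrt{-824} = 9 + 2 i \sqrt{206} \approx 9.0 + 28.705 i$)
$t = - \frac{1367}{2308}$ ($t = 1367 \left(- \frac{1}{2308}\right) = - \frac{1367}{2308} \approx -0.59229$)
$R = -649$ ($R = -2 + \left(-647 + 0\right) = -2 - 647 = -649$)
$b = \frac{1}{2954 + 2 i \sqrt{206}}$ ($b = \frac{1}{2945 + \left(9 + 2 i \sqrt{206}\right)} = \frac{1}{2954 + 2 i \sqrt{206}} \approx 0.00033849 - 3.289 \cdot 10^{-6} i$)
$\left(t + R\right) \left(3148 + b\right) = \left(- \frac{1367}{2308} - 649\right) \left(3148 + \left(\frac{1477}{4363470} - \frac{i \sqrt{206}}{4363470}\right)\right) = - \frac{1499259 \left(\frac{13736205037}{4363470} - \frac{i \sqrt{206}}{4363470}\right)}{2308} = - \frac{6864709675855861}{3356962920} + \frac{499753 i \sqrt{206}}{3356962920}$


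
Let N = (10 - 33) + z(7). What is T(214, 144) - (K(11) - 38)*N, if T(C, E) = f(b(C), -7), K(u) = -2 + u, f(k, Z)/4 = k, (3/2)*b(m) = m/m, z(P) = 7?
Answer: -1384/3 ≈ -461.33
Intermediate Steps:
N = -16 (N = (10 - 33) + 7 = -23 + 7 = -16)
b(m) = ⅔ (b(m) = 2*(m/m)/3 = (⅔)*1 = ⅔)
f(k, Z) = 4*k
T(C, E) = 8/3 (T(C, E) = 4*(⅔) = 8/3)
T(214, 144) - (K(11) - 38)*N = 8/3 - ((-2 + 11) - 38)*(-16) = 8/3 - (9 - 38)*(-16) = 8/3 - (-29)*(-16) = 8/3 - 1*464 = 8/3 - 464 = -1384/3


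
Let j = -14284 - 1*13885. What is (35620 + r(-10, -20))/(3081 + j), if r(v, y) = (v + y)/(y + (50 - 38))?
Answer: -142495/100352 ≈ -1.4200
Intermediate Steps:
j = -28169 (j = -14284 - 13885 = -28169)
r(v, y) = (v + y)/(12 + y) (r(v, y) = (v + y)/(y + 12) = (v + y)/(12 + y))
(35620 + r(-10, -20))/(3081 + j) = (35620 + (-10 - 20)/(12 - 20))/(3081 - 28169) = (35620 - 30/(-8))/(-25088) = (35620 - ⅛*(-30))*(-1/25088) = (35620 + 15/4)*(-1/25088) = (142495/4)*(-1/25088) = -142495/100352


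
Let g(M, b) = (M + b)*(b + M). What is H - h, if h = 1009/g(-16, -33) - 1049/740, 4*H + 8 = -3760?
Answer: -1671917091/1776740 ≈ -941.00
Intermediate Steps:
g(M, b) = (M + b)² (g(M, b) = (M + b)*(M + b) = (M + b)²)
H = -942 (H = -2 + (¼)*(-3760) = -2 - 940 = -942)
h = -1771989/1776740 (h = 1009/((-16 - 33)²) - 1049/740 = 1009/((-49)²) - 1049*1/740 = 1009/2401 - 1049/740 = -1771989/1776740 ≈ -0.99733)
H - h = -942 - 1*(-1771989/1776740) = -942 + 1771989/1776740 = -1671917091/1776740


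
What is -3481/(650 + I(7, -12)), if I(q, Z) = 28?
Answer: -3481/678 ≈ -5.1342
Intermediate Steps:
-3481/(650 + I(7, -12)) = -3481/(650 + 28) = -3481/678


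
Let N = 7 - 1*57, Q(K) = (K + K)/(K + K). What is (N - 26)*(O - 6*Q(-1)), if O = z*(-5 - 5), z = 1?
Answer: 1216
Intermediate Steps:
Q(K) = 1 (Q(K) = (2*K)/((2*K)) = (2*K)*(1/(2*K)) = 1)
N = -50 (N = 7 - 57 = -50)
O = -10 (O = 1*(-5 - 5) = 1*(-10) = -10)
(N - 26)*(O - 6*Q(-1)) = (-50 - 26)*(-10 - 6*1) = -76*(-10 - 6) = -76*(-16) = 1216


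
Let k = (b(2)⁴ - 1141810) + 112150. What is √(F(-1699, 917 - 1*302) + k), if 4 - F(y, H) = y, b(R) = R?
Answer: I*√1027941 ≈ 1013.9*I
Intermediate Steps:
F(y, H) = 4 - y
k = -1029644 (k = (2⁴ - 1141810) + 112150 = (16 - 1141810) + 112150 = -1141794 + 112150 = -1029644)
√(F(-1699, 917 - 1*302) + k) = √((4 - 1*(-1699)) - 1029644) = √((4 + 1699) - 1029644) = √(1703 - 1029644) = √(-1027941) = I*√1027941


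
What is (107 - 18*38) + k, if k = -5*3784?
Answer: -19497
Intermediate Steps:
k = -18920
(107 - 18*38) + k = (107 - 18*38) - 18920 = (107 - 684) - 18920 = -577 - 18920 = -19497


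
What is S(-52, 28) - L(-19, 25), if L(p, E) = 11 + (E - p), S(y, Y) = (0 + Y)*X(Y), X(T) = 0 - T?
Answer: -839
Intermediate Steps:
X(T) = -T
S(y, Y) = -Y**2 (S(y, Y) = (0 + Y)*(-Y) = Y*(-Y) = -Y**2)
L(p, E) = 11 + E - p
S(-52, 28) - L(-19, 25) = -1*28**2 - (11 + 25 - 1*(-19)) = -1*784 - (11 + 25 + 19) = -784 - 1*55 = -784 - 55 = -839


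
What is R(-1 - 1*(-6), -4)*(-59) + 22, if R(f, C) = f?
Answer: -273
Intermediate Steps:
R(-1 - 1*(-6), -4)*(-59) + 22 = (-1 - 1*(-6))*(-59) + 22 = (-1 + 6)*(-59) + 22 = 5*(-59) + 22 = -295 + 22 = -273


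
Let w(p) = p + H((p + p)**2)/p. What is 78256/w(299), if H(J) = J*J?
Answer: 78256/427694683 ≈ 0.00018297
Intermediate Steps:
H(J) = J**2
w(p) = p + 16*p**3 (w(p) = p + ((p + p)**2)**2/p = p + ((2*p)**2)**2/p = p + (4*p**2)**2/p = p + (16*p**4)/p = p + 16*p**3)
78256/w(299) = 78256/(299 + 16*299**3) = 78256/(299 + 16*26730899) = 78256/(299 + 427694384) = 78256/427694683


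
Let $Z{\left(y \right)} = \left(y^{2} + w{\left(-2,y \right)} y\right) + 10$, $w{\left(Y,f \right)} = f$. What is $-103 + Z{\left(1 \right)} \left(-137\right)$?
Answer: $-1747$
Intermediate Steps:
$Z{\left(y \right)} = 10 + 2 y^{2}$ ($Z{\left(y \right)} = \left(y^{2} + y y\right) + 10 = \left(y^{2} + y^{2}\right) + 10 = 2 y^{2} + 10 = 10 + 2 y^{2}$)
$-103 + Z{\left(1 \right)} \left(-137\right) = -103 + \left(10 + 2 \cdot 1^{2}\right) \left(-137\right) = -103 + \left(10 + 2 \cdot 1\right) \left(-137\right) = -103 + \left(10 + 2\right) \left(-137\right) = -103 + 12 \left(-137\right) = -103 - 1644 = -1747$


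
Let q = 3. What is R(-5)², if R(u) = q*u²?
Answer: 5625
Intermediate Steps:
R(u) = 3*u²
R(-5)² = (3*(-5)²)² = (3*25)² = 75² = 5625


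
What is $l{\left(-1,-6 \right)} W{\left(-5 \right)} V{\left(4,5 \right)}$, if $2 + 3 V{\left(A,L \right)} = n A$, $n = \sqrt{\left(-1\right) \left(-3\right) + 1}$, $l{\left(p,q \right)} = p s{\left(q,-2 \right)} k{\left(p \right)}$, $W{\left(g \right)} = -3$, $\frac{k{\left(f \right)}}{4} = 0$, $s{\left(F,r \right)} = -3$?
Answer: $0$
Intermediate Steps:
$k{\left(f \right)} = 0$ ($k{\left(f \right)} = 4 \cdot 0 = 0$)
$l{\left(p,q \right)} = 0$ ($l{\left(p,q \right)} = p \left(-3\right) 0 = - 3 p 0 = 0$)
$n = 2$ ($n = \sqrt{3 + 1} = \sqrt{4} = 2$)
$V{\left(A,L \right)} = - \frac{2}{3} + \frac{2 A}{3}$
$l{\left(-1,-6 \right)} W{\left(-5 \right)} V{\left(4,5 \right)} = 0 \left(-3\right) \left(- \frac{2}{3} + \frac{2}{3} \cdot 4\right) = 0 \left(- \frac{2}{3} + \frac{8}{3}\right) = 0 \cdot 2 = 0$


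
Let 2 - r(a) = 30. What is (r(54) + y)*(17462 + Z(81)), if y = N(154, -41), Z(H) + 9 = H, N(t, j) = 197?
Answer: 2963246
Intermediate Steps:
Z(H) = -9 + H
r(a) = -28 (r(a) = 2 - 1*30 = 2 - 30 = -28)
y = 197
(r(54) + y)*(17462 + Z(81)) = (-28 + 197)*(17462 + (-9 + 81)) = 169*(17462 + 72) = 169*17534 = 2963246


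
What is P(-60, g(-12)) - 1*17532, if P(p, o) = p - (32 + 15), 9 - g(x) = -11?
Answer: -17639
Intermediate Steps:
g(x) = 20 (g(x) = 9 - 1*(-11) = 9 + 11 = 20)
P(p, o) = -47 + p (P(p, o) = p - 1*47 = p - 47 = -47 + p)
P(-60, g(-12)) - 1*17532 = (-47 - 60) - 1*17532 = -107 - 17532 = -17639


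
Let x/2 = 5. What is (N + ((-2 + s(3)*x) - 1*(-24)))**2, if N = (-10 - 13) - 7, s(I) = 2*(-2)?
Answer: 2304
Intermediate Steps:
x = 10 (x = 2*5 = 10)
s(I) = -4
N = -30 (N = -23 - 7 = -30)
(N + ((-2 + s(3)*x) - 1*(-24)))**2 = (-30 + ((-2 - 4*10) - 1*(-24)))**2 = (-30 + ((-2 - 40) + 24))**2 = (-30 + (-42 + 24))**2 = (-30 - 18)**2 = (-48)**2 = 2304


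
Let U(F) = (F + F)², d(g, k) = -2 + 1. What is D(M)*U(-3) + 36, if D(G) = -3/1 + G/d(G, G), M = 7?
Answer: -324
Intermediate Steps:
d(g, k) = -1
D(G) = -3 - G (D(G) = -3/1 + G/(-1) = -3*1 + G*(-1) = -3 - G)
U(F) = 4*F² (U(F) = (2*F)² = 4*F²)
D(M)*U(-3) + 36 = (-3 - 1*7)*(4*(-3)²) + 36 = (-3 - 7)*(4*9) + 36 = -10*36 + 36 = -360 + 36 = -324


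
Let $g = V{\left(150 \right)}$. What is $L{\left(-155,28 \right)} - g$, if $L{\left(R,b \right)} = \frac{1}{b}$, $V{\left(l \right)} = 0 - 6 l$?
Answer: $\frac{25201}{28} \approx 900.04$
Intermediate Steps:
$V{\left(l \right)} = - 6 l$
$g = -900$ ($g = \left(-6\right) 150 = -900$)
$L{\left(-155,28 \right)} - g = \frac{1}{28} - -900 = \frac{1}{28} + 900 = \frac{25201}{28}$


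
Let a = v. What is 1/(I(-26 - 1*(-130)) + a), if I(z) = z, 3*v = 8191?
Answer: 3/8503 ≈ 0.00035282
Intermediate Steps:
v = 8191/3 (v = (1/3)*8191 = 8191/3 ≈ 2730.3)
a = 8191/3 ≈ 2730.3
1/(I(-26 - 1*(-130)) + a) = 1/((-26 - 1*(-130)) + 8191/3) = 1/((-26 + 130) + 8191/3) = 1/(104 + 8191/3) = 1/(8503/3) = 3/8503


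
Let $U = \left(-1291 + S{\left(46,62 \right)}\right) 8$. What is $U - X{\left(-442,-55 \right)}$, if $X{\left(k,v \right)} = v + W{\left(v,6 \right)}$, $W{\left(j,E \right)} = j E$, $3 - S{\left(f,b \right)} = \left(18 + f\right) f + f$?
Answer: $-33839$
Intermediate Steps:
$S{\left(f,b \right)} = 3 - f - f \left(18 + f\right)$ ($S{\left(f,b \right)} = 3 - \left(\left(18 + f\right) f + f\right) = 3 - \left(f \left(18 + f\right) + f\right) = 3 - \left(f + f \left(18 + f\right)\right) = 3 - f - f \left(18 + f\right)$)
$W{\left(j,E \right)} = E j$
$X{\left(k,v \right)} = 7 v$ ($X{\left(k,v \right)} = v + 6 v = 7 v$)
$U = -34224$ ($U = \left(-1291 - 2987\right) 8 = \left(-4278\right) 8 = -34224$)
$U - X{\left(-442,-55 \right)} = -34224 - 7 \left(-55\right) = -34224 - -385 = -34224 + 385 = -33839$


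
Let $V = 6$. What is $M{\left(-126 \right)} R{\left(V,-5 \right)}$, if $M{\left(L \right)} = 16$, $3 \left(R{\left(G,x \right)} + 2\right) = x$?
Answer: $- \frac{176}{3} \approx -58.667$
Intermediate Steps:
$R{\left(G,x \right)} = -2 + \frac{x}{3}$
$M{\left(-126 \right)} R{\left(V,-5 \right)} = 16 \left(-2 + \frac{1}{3} \left(-5\right)\right) = 16 \left(-2 - \frac{5}{3}\right) = 16 \left(- \frac{11}{3}\right) = - \frac{176}{3}$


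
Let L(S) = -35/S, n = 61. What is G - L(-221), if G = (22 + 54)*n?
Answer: 1024521/221 ≈ 4635.8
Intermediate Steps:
G = 4636 (G = (22 + 54)*61 = 76*61 = 4636)
G - L(-221) = 4636 - (-35)/(-221) = 4636 - (-35)*(-1)/221 = 4636 - 1*35/221 = 4636 - 35/221 = 1024521/221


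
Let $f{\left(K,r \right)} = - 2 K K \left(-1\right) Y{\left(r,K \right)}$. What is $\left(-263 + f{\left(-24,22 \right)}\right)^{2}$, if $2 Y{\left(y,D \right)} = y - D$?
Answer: $688170289$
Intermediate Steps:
$Y{\left(y,D \right)} = \frac{y}{2} - \frac{D}{2}$ ($Y{\left(y,D \right)} = \frac{y - D}{2} = \frac{y}{2} - \frac{D}{2}$)
$f{\left(K,r \right)} = 2 K^{2} \left(\frac{r}{2} - \frac{K}{2}\right)$ ($f{\left(K,r \right)} = - 2 K K \left(-1\right) \left(\frac{r}{2} - \frac{K}{2}\right) = - 2 K^{2} \left(-1\right) \left(\frac{r}{2} - \frac{K}{2}\right) = - 2 \left(- K^{2}\right) \left(\frac{r}{2} - \frac{K}{2}\right) = 2 K^{2} \left(\frac{r}{2} - \frac{K}{2}\right)$)
$\left(-263 + f{\left(-24,22 \right)}\right)^{2} = \left(-263 + \left(-24\right)^{2} \left(22 - -24\right)\right)^{2} = \left(-263 + 576 \left(22 + 24\right)\right)^{2} = \left(-263 + 576 \cdot 46\right)^{2} = \left(-263 + 26496\right)^{2} = 26233^{2} = 688170289$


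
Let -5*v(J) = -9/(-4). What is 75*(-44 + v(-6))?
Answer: -13335/4 ≈ -3333.8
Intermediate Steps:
v(J) = -9/20 (v(J) = -(-9)/(5*(-4)) = -(-9)*(-1)/(5*4) = -⅕*9/4 = -9/20)
75*(-44 + v(-6)) = 75*(-44 - 9/20) = 75*(-889/20) = -13335/4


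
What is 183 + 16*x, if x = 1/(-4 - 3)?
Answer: 1265/7 ≈ 180.71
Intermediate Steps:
x = -⅐ (x = 1/(-7) = -⅐ ≈ -0.14286)
183 + 16*x = 183 + 16*(-⅐) = 183 - 16/7 = 1265/7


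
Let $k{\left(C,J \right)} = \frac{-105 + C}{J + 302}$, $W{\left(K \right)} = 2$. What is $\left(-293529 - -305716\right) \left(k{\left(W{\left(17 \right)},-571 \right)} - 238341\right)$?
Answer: $- \frac{781352760062}{269} \approx -2.9047 \cdot 10^{9}$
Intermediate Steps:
$k{\left(C,J \right)} = \frac{-105 + C}{302 + J}$
$\left(-293529 - -305716\right) \left(k{\left(W{\left(17 \right)},-571 \right)} - 238341\right) = \left(-293529 - -305716\right) \left(\frac{-105 + 2}{302 - 571} - 238341\right) = \left(-293529 + 305716\right) \left(\frac{1}{-269} \left(-103\right) - 238341\right) = 12187 \left(\left(- \frac{1}{269}\right) \left(-103\right) - 238341\right) = 12187 \left(\frac{103}{269} - 238341\right) = 12187 \left(- \frac{64113626}{269}\right) = - \frac{781352760062}{269}$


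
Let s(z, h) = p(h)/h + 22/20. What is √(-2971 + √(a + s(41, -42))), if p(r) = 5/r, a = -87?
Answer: √(-131021100 + 210*I*√3788065)/210 ≈ 0.085017 + 54.507*I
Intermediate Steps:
s(z, h) = 11/10 + 5/h² (s(z, h) = (5/h)/h + 22/20 = 5/h² + 22*(1/20) = 5/h² + 11/10 = 11/10 + 5/h²)
√(-2971 + √(a + s(41, -42))) = √(-2971 + √(-87 + (11/10 + 5/(-42)²))) = √(-2971 + √(-87 + (11/10 + 5*(1/1764)))) = √(-2971 + √(-87 + (11/10 + 5/1764))) = √(-2971 + √(-87 + 9727/8820)) = √(-2971 + √(-757613/8820)) = √(-2971 + I*√3788065/210)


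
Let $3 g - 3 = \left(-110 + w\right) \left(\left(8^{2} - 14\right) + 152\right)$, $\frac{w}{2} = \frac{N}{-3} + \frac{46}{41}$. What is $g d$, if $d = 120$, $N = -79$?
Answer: $- \frac{54735320}{123} \approx -4.45 \cdot 10^{5}$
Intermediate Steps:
$w = \frac{6754}{123}$ ($w = 2 \left(- \frac{79}{-3} + \frac{46}{41}\right) = 2 \left(\left(-79\right) \left(- \frac{1}{3}\right) + 46 \cdot \frac{1}{41}\right) = 2 \left(\frac{79}{3} + \frac{46}{41}\right) = 2 \cdot \frac{3377}{123} = \frac{6754}{123} \approx 54.911$)
$g = - \frac{1368383}{369}$ ($g = 1 + \frac{\left(-110 + \frac{6754}{123}\right) \left(\left(8^{2} - 14\right) + 152\right)}{3} = 1 + \frac{\left(- \frac{6776}{123}\right) \left(\left(64 - 14\right) + 152\right)}{3} = 1 + \frac{\left(- \frac{6776}{123}\right) \left(50 + 152\right)}{3} = 1 + \frac{\left(- \frac{6776}{123}\right) 202}{3} = 1 + \frac{1}{3} \left(- \frac{1368752}{123}\right) = 1 - \frac{1368752}{369} = - \frac{1368383}{369} \approx -3708.4$)
$g d = \left(- \frac{1368383}{369}\right) 120 = - \frac{54735320}{123}$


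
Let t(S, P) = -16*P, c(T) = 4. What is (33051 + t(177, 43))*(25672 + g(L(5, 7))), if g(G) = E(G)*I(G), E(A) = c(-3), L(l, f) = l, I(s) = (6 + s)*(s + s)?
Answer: 845062656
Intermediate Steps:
I(s) = 2*s*(6 + s) (I(s) = (6 + s)*(2*s) = 2*s*(6 + s))
E(A) = 4
g(G) = 8*G*(6 + G) (g(G) = 4*(2*G*(6 + G)) = 8*G*(6 + G))
(33051 + t(177, 43))*(25672 + g(L(5, 7))) = (33051 - 16*43)*(25672 + 8*5*(6 + 5)) = (33051 - 688)*(25672 + 8*5*11) = 32363*(25672 + 440) = 32363*26112 = 845062656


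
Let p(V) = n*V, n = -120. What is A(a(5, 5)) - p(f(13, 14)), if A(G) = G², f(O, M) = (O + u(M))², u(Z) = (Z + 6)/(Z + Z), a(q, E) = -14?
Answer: 1115524/49 ≈ 22766.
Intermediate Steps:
u(Z) = (6 + Z)/(2*Z) (u(Z) = (6 + Z)/((2*Z)) = (6 + Z)*(1/(2*Z)) = (6 + Z)/(2*Z))
f(O, M) = (O + (6 + M)/(2*M))²
p(V) = -120*V
A(a(5, 5)) - p(f(13, 14)) = (-14)² - (-120)*(¼)*(6 + 14 + 2*14*13)²/14² = 196 - (-120)*(¼)*(1/196)*(6 + 14 + 364)² = 196 - (-120)*(¼)*(1/196)*384² = 196 - (-120)*(¼)*(1/196)*147456 = 196 - (-120)*9216/49 = 196 - 1*(-1105920/49) = 196 + 1105920/49 = 1115524/49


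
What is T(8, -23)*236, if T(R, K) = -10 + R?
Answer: -472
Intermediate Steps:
T(8, -23)*236 = (-10 + 8)*236 = -2*236 = -472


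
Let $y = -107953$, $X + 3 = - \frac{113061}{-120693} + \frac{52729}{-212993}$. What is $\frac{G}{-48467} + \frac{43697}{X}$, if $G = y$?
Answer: $- \frac{270830741381330088}{14323833993757} \approx -18908.0$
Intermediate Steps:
$X = - \frac{295537871}{127894349}$ ($X = -3 + \left(- \frac{113061}{-120693} + \frac{52729}{-212993}\right) = -3 + \left(\left(-113061\right) \left(- \frac{1}{120693}\right) + 52729 \left(- \frac{1}{212993}\right)\right) = -3 + \left(\frac{37687}{40231} - \frac{787}{3179}\right) = -3 + \frac{88145176}{127894349} = - \frac{295537871}{127894349} \approx -2.3108$)
$G = -107953$
$\frac{G}{-48467} + \frac{43697}{X} = - \frac{107953}{-48467} + \frac{43697}{- \frac{295537871}{127894349}} = \left(-107953\right) \left(- \frac{1}{48467}\right) + 43697 \left(- \frac{127894349}{295537871}\right) = \frac{107953}{48467} - \frac{5588599368253}{295537871} = - \frac{270830741381330088}{14323833993757}$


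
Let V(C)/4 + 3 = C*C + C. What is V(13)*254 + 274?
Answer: 182138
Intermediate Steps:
V(C) = -12 + 4*C + 4*C**2 (V(C) = -12 + 4*(C*C + C) = -12 + 4*(C**2 + C) = -12 + 4*(C + C**2) = -12 + (4*C + 4*C**2) = -12 + 4*C + 4*C**2)
V(13)*254 + 274 = (-12 + 4*13 + 4*13**2)*254 + 274 = (-12 + 52 + 4*169)*254 + 274 = (-12 + 52 + 676)*254 + 274 = 716*254 + 274 = 181864 + 274 = 182138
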